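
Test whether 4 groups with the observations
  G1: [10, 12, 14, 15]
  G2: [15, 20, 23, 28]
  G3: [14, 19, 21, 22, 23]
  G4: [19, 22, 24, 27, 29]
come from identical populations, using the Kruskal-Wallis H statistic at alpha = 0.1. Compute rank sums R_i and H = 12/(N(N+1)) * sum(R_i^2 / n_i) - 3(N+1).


Step 1: Combine all N = 18 observations and assign midranks.
sorted (value, group, rank): (10,G1,1), (12,G1,2), (14,G1,3.5), (14,G3,3.5), (15,G1,5.5), (15,G2,5.5), (19,G3,7.5), (19,G4,7.5), (20,G2,9), (21,G3,10), (22,G3,11.5), (22,G4,11.5), (23,G2,13.5), (23,G3,13.5), (24,G4,15), (27,G4,16), (28,G2,17), (29,G4,18)
Step 2: Sum ranks within each group.
R_1 = 12 (n_1 = 4)
R_2 = 45 (n_2 = 4)
R_3 = 46 (n_3 = 5)
R_4 = 68 (n_4 = 5)
Step 3: H = 12/(N(N+1)) * sum(R_i^2/n_i) - 3(N+1)
     = 12/(18*19) * (12^2/4 + 45^2/4 + 46^2/5 + 68^2/5) - 3*19
     = 0.035088 * 1890.25 - 57
     = 9.324561.
Step 4: Ties present; correction factor C = 1 - 30/(18^3 - 18) = 0.994840. Corrected H = 9.324561 / 0.994840 = 9.372925.
Step 5: Under H0, H ~ chi^2(3); p-value = 0.024722.
Step 6: alpha = 0.1. reject H0.

H = 9.3729, df = 3, p = 0.024722, reject H0.


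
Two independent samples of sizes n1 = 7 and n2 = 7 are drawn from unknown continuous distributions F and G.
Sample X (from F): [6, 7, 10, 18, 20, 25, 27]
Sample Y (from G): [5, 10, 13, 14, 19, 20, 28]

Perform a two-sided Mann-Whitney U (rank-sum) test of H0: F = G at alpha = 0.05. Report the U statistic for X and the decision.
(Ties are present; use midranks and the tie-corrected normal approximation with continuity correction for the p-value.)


Step 1: Combine and sort all 14 observations; assign midranks.
sorted (value, group): (5,Y), (6,X), (7,X), (10,X), (10,Y), (13,Y), (14,Y), (18,X), (19,Y), (20,X), (20,Y), (25,X), (27,X), (28,Y)
ranks: 5->1, 6->2, 7->3, 10->4.5, 10->4.5, 13->6, 14->7, 18->8, 19->9, 20->10.5, 20->10.5, 25->12, 27->13, 28->14
Step 2: Rank sum for X: R1 = 2 + 3 + 4.5 + 8 + 10.5 + 12 + 13 = 53.
Step 3: U_X = R1 - n1(n1+1)/2 = 53 - 7*8/2 = 53 - 28 = 25.
       U_Y = n1*n2 - U_X = 49 - 25 = 24.
Step 4: Ties are present, so use the tie-corrected normal approximation (with continuity correction) for the p-value.
Step 5: p-value = 1.000000; compare to alpha = 0.05. fail to reject H0.

U_X = 25, p = 1.000000, fail to reject H0 at alpha = 0.05.


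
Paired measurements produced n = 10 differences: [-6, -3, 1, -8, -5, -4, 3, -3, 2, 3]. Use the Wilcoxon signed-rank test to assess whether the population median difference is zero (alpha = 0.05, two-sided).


Step 1: Drop any zero differences (none here) and take |d_i|.
|d| = [6, 3, 1, 8, 5, 4, 3, 3, 2, 3]
Step 2: Midrank |d_i| (ties get averaged ranks).
ranks: |6|->9, |3|->4.5, |1|->1, |8|->10, |5|->8, |4|->7, |3|->4.5, |3|->4.5, |2|->2, |3|->4.5
Step 3: Attach original signs; sum ranks with positive sign and with negative sign.
W+ = 1 + 4.5 + 2 + 4.5 = 12
W- = 9 + 4.5 + 10 + 8 + 7 + 4.5 = 43
(Check: W+ + W- = 55 should equal n(n+1)/2 = 55.)
Step 4: Test statistic W = min(W+, W-) = 12.
Step 5: Ties in |d|, so use the tie-corrected normal approximation.
        E[W] = n(n+1)/4 = 10*11/4 = 27.5.
        Tie groups: |d|=3 (t=4); sum(t^3 - t) = 60.
        Var[W] = n(n+1)(2n+1)/24 - sum(t^3-t)/48 = 2310/24 - 60/48 = 95.
        z = (W - E[W]) / sqrt(Var[W]) = (12 - 27.5) / 9.7468 = -1.5903.
        Two-sided p = 2*Phi(z) = 0.111775.
Step 6: alpha = 0.05. fail to reject H0.

W+ = 12, W- = 43, W = min = 12, p = 0.111775, fail to reject H0.


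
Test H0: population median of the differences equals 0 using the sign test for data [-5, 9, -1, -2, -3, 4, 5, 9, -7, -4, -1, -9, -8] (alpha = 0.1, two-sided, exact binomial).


Step 1: Discard zero differences. Original n = 13; n_eff = number of nonzero differences = 13.
Nonzero differences (with sign): -5, +9, -1, -2, -3, +4, +5, +9, -7, -4, -1, -9, -8
Step 2: Count signs: positive = 4, negative = 9.
Step 3: Under H0: P(positive) = 0.5, so the number of positives S ~ Bin(13, 0.5).
Step 4: Two-sided exact p-value = sum of Bin(13,0.5) probabilities at or below the observed probability = 0.266846.
Step 5: alpha = 0.1. fail to reject H0.

n_eff = 13, pos = 4, neg = 9, p = 0.266846, fail to reject H0.


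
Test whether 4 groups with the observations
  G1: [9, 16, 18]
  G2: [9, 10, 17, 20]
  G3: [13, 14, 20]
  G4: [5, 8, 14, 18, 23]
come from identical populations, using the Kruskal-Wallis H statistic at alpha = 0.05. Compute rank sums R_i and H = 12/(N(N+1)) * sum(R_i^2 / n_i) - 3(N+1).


Step 1: Combine all N = 15 observations and assign midranks.
sorted (value, group, rank): (5,G4,1), (8,G4,2), (9,G1,3.5), (9,G2,3.5), (10,G2,5), (13,G3,6), (14,G3,7.5), (14,G4,7.5), (16,G1,9), (17,G2,10), (18,G1,11.5), (18,G4,11.5), (20,G2,13.5), (20,G3,13.5), (23,G4,15)
Step 2: Sum ranks within each group.
R_1 = 24 (n_1 = 3)
R_2 = 32 (n_2 = 4)
R_3 = 27 (n_3 = 3)
R_4 = 37 (n_4 = 5)
Step 3: H = 12/(N(N+1)) * sum(R_i^2/n_i) - 3(N+1)
     = 12/(15*16) * (24^2/3 + 32^2/4 + 27^2/3 + 37^2/5) - 3*16
     = 0.050000 * 964.8 - 48
     = 0.240000.
Step 4: Ties present; correction factor C = 1 - 24/(15^3 - 15) = 0.992857. Corrected H = 0.240000 / 0.992857 = 0.241727.
Step 5: Under H0, H ~ chi^2(3); p-value = 0.970588.
Step 6: alpha = 0.05. fail to reject H0.

H = 0.2417, df = 3, p = 0.970588, fail to reject H0.


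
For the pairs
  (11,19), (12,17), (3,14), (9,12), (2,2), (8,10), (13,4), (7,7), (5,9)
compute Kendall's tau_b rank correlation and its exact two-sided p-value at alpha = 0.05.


Step 1: Enumerate the 36 unordered pairs (i,j) with i<j and classify each by sign(x_j-x_i) * sign(y_j-y_i).
  (1,2):dx=+1,dy=-2->D; (1,3):dx=-8,dy=-5->C; (1,4):dx=-2,dy=-7->C; (1,5):dx=-9,dy=-17->C
  (1,6):dx=-3,dy=-9->C; (1,7):dx=+2,dy=-15->D; (1,8):dx=-4,dy=-12->C; (1,9):dx=-6,dy=-10->C
  (2,3):dx=-9,dy=-3->C; (2,4):dx=-3,dy=-5->C; (2,5):dx=-10,dy=-15->C; (2,6):dx=-4,dy=-7->C
  (2,7):dx=+1,dy=-13->D; (2,8):dx=-5,dy=-10->C; (2,9):dx=-7,dy=-8->C; (3,4):dx=+6,dy=-2->D
  (3,5):dx=-1,dy=-12->C; (3,6):dx=+5,dy=-4->D; (3,7):dx=+10,dy=-10->D; (3,8):dx=+4,dy=-7->D
  (3,9):dx=+2,dy=-5->D; (4,5):dx=-7,dy=-10->C; (4,6):dx=-1,dy=-2->C; (4,7):dx=+4,dy=-8->D
  (4,8):dx=-2,dy=-5->C; (4,9):dx=-4,dy=-3->C; (5,6):dx=+6,dy=+8->C; (5,7):dx=+11,dy=+2->C
  (5,8):dx=+5,dy=+5->C; (5,9):dx=+3,dy=+7->C; (6,7):dx=+5,dy=-6->D; (6,8):dx=-1,dy=-3->C
  (6,9):dx=-3,dy=-1->C; (7,8):dx=-6,dy=+3->D; (7,9):dx=-8,dy=+5->D; (8,9):dx=-2,dy=+2->D
Step 2: C = 23, D = 13, total pairs = 36.
Step 3: tau = (C - D)/(n(n-1)/2) = (23 - 13)/36 = 0.277778.
Step 4: Exact two-sided p-value (enumerate n! = 362880 permutations of y under H0): p = 0.358488.
Step 5: alpha = 0.05. fail to reject H0.

tau_b = 0.2778 (C=23, D=13), p = 0.358488, fail to reject H0.


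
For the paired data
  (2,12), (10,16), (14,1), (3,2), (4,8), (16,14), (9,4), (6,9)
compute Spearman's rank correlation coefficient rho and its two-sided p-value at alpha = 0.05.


Step 1: Rank x and y separately (midranks; no ties here).
rank(x): 2->1, 10->6, 14->7, 3->2, 4->3, 16->8, 9->5, 6->4
rank(y): 12->6, 16->8, 1->1, 2->2, 8->4, 14->7, 4->3, 9->5
Step 2: d_i = R_x(i) - R_y(i); compute d_i^2.
  (1-6)^2=25, (6-8)^2=4, (7-1)^2=36, (2-2)^2=0, (3-4)^2=1, (8-7)^2=1, (5-3)^2=4, (4-5)^2=1
sum(d^2) = 72.
Step 3: rho = 1 - 6*72 / (8*(8^2 - 1)) = 1 - 432/504 = 0.142857.
Step 4: Under H0, t = rho * sqrt((n-2)/(1-rho^2)) = 0.3536 ~ t(6).
Step 5: Two-sided p-value from the t-distribution with 6 df = 0.735765.
Step 6: alpha = 0.05. fail to reject H0.

rho = 0.1429, p = 0.735765, fail to reject H0 at alpha = 0.05.


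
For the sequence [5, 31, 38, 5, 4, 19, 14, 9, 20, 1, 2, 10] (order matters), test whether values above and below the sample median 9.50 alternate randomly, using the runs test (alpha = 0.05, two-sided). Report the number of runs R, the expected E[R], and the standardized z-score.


Step 1: Compute median = 9.50; label A = above, B = below.
Labels in order: BAABBAABABBA  (n_A = 6, n_B = 6)
Step 2: Count runs R = 8.
Step 3: Under H0 (random ordering), E[R] = 2*n_A*n_B/(n_A+n_B) + 1 = 2*6*6/12 + 1 = 7.0000.
        Var[R] = 2*n_A*n_B*(2*n_A*n_B - n_A - n_B) / ((n_A+n_B)^2 * (n_A+n_B-1)) = 4320/1584 = 2.7273.
        SD[R] = 1.6514.
Step 4: Continuity-corrected z = (R - 0.5 - E[R]) / SD[R] = (8 - 0.5 - 7.0000) / 1.6514 = 0.3028.
Step 5: Two-sided p-value via normal approximation = 2*(1 - Phi(|z|)) = 0.762069.
Step 6: alpha = 0.05. fail to reject H0.

R = 8, z = 0.3028, p = 0.762069, fail to reject H0.


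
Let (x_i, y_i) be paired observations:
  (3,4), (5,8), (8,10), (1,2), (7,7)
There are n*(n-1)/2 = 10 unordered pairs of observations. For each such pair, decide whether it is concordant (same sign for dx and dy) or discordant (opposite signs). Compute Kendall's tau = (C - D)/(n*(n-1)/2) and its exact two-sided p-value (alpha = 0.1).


Step 1: Enumerate the 10 unordered pairs (i,j) with i<j and classify each by sign(x_j-x_i) * sign(y_j-y_i).
  (1,2):dx=+2,dy=+4->C; (1,3):dx=+5,dy=+6->C; (1,4):dx=-2,dy=-2->C; (1,5):dx=+4,dy=+3->C
  (2,3):dx=+3,dy=+2->C; (2,4):dx=-4,dy=-6->C; (2,5):dx=+2,dy=-1->D; (3,4):dx=-7,dy=-8->C
  (3,5):dx=-1,dy=-3->C; (4,5):dx=+6,dy=+5->C
Step 2: C = 9, D = 1, total pairs = 10.
Step 3: tau = (C - D)/(n(n-1)/2) = (9 - 1)/10 = 0.800000.
Step 4: Exact two-sided p-value (enumerate n! = 120 permutations of y under H0): p = 0.083333.
Step 5: alpha = 0.1. reject H0.

tau_b = 0.8000 (C=9, D=1), p = 0.083333, reject H0.


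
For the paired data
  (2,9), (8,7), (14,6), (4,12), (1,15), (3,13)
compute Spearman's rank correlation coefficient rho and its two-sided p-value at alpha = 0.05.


Step 1: Rank x and y separately (midranks; no ties here).
rank(x): 2->2, 8->5, 14->6, 4->4, 1->1, 3->3
rank(y): 9->3, 7->2, 6->1, 12->4, 15->6, 13->5
Step 2: d_i = R_x(i) - R_y(i); compute d_i^2.
  (2-3)^2=1, (5-2)^2=9, (6-1)^2=25, (4-4)^2=0, (1-6)^2=25, (3-5)^2=4
sum(d^2) = 64.
Step 3: rho = 1 - 6*64 / (6*(6^2 - 1)) = 1 - 384/210 = -0.828571.
Step 4: Under H0, t = rho * sqrt((n-2)/(1-rho^2)) = -2.9598 ~ t(4).
Step 5: Two-sided p-value from the t-distribution with 4 df = 0.041563.
Step 6: alpha = 0.05. reject H0.

rho = -0.8286, p = 0.041563, reject H0 at alpha = 0.05.


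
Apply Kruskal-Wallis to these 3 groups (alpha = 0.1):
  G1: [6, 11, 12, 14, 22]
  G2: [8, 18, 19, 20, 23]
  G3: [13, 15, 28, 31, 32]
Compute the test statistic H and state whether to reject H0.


Step 1: Combine all N = 15 observations and assign midranks.
sorted (value, group, rank): (6,G1,1), (8,G2,2), (11,G1,3), (12,G1,4), (13,G3,5), (14,G1,6), (15,G3,7), (18,G2,8), (19,G2,9), (20,G2,10), (22,G1,11), (23,G2,12), (28,G3,13), (31,G3,14), (32,G3,15)
Step 2: Sum ranks within each group.
R_1 = 25 (n_1 = 5)
R_2 = 41 (n_2 = 5)
R_3 = 54 (n_3 = 5)
Step 3: H = 12/(N(N+1)) * sum(R_i^2/n_i) - 3(N+1)
     = 12/(15*16) * (25^2/5 + 41^2/5 + 54^2/5) - 3*16
     = 0.050000 * 1044.4 - 48
     = 4.220000.
Step 4: No ties, so H is used without correction.
Step 5: Under H0, H ~ chi^2(2); p-value = 0.121238.
Step 6: alpha = 0.1. fail to reject H0.

H = 4.2200, df = 2, p = 0.121238, fail to reject H0.


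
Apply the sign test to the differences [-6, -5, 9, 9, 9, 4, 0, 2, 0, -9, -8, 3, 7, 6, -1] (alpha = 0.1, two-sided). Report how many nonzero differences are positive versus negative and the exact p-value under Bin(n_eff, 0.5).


Step 1: Discard zero differences. Original n = 15; n_eff = number of nonzero differences = 13.
Nonzero differences (with sign): -6, -5, +9, +9, +9, +4, +2, -9, -8, +3, +7, +6, -1
Step 2: Count signs: positive = 8, negative = 5.
Step 3: Under H0: P(positive) = 0.5, so the number of positives S ~ Bin(13, 0.5).
Step 4: Two-sided exact p-value = sum of Bin(13,0.5) probabilities at or below the observed probability = 0.581055.
Step 5: alpha = 0.1. fail to reject H0.

n_eff = 13, pos = 8, neg = 5, p = 0.581055, fail to reject H0.


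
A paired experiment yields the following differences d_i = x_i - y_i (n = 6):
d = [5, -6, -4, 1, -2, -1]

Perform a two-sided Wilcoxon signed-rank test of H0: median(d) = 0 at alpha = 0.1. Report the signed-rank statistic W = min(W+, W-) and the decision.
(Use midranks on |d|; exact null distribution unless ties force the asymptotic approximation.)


Step 1: Drop any zero differences (none here) and take |d_i|.
|d| = [5, 6, 4, 1, 2, 1]
Step 2: Midrank |d_i| (ties get averaged ranks).
ranks: |5|->5, |6|->6, |4|->4, |1|->1.5, |2|->3, |1|->1.5
Step 3: Attach original signs; sum ranks with positive sign and with negative sign.
W+ = 5 + 1.5 = 6.5
W- = 6 + 4 + 3 + 1.5 = 14.5
(Check: W+ + W- = 21 should equal n(n+1)/2 = 21.)
Step 4: Test statistic W = min(W+, W-) = 6.5.
Step 5: Ties in |d|, so use the tie-corrected normal approximation.
        E[W] = n(n+1)/4 = 6*7/4 = 10.5.
        Tie groups: |d|=1 (t=2); sum(t^3 - t) = 6.
        Var[W] = n(n+1)(2n+1)/24 - sum(t^3-t)/48 = 546/24 - 6/48 = 22.625.
        z = (W - E[W]) / sqrt(Var[W]) = (6.5 - 10.5) / 4.7566 = -0.8409.
        Two-sided p = 2*Phi(z) = 0.400381.
Step 6: alpha = 0.1. fail to reject H0.

W+ = 6.5, W- = 14.5, W = min = 6.5, p = 0.400381, fail to reject H0.


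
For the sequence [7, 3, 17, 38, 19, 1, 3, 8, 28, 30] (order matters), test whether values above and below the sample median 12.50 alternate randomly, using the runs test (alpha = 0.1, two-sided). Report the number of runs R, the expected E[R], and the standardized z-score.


Step 1: Compute median = 12.50; label A = above, B = below.
Labels in order: BBAAABBBAA  (n_A = 5, n_B = 5)
Step 2: Count runs R = 4.
Step 3: Under H0 (random ordering), E[R] = 2*n_A*n_B/(n_A+n_B) + 1 = 2*5*5/10 + 1 = 6.0000.
        Var[R] = 2*n_A*n_B*(2*n_A*n_B - n_A - n_B) / ((n_A+n_B)^2 * (n_A+n_B-1)) = 2000/900 = 2.2222.
        SD[R] = 1.4907.
Step 4: Continuity-corrected z = (R + 0.5 - E[R]) / SD[R] = (4 + 0.5 - 6.0000) / 1.4907 = -1.0062.
Step 5: Two-sided p-value via normal approximation = 2*(1 - Phi(|z|)) = 0.314305.
Step 6: alpha = 0.1. fail to reject H0.

R = 4, z = -1.0062, p = 0.314305, fail to reject H0.


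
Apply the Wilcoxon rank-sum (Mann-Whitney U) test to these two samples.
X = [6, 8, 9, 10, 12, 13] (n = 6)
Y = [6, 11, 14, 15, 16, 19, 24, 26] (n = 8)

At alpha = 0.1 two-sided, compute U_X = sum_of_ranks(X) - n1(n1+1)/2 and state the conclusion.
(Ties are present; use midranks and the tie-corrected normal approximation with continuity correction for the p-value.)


Step 1: Combine and sort all 14 observations; assign midranks.
sorted (value, group): (6,X), (6,Y), (8,X), (9,X), (10,X), (11,Y), (12,X), (13,X), (14,Y), (15,Y), (16,Y), (19,Y), (24,Y), (26,Y)
ranks: 6->1.5, 6->1.5, 8->3, 9->4, 10->5, 11->6, 12->7, 13->8, 14->9, 15->10, 16->11, 19->12, 24->13, 26->14
Step 2: Rank sum for X: R1 = 1.5 + 3 + 4 + 5 + 7 + 8 = 28.5.
Step 3: U_X = R1 - n1(n1+1)/2 = 28.5 - 6*7/2 = 28.5 - 21 = 7.5.
       U_Y = n1*n2 - U_X = 48 - 7.5 = 40.5.
Step 4: Ties are present, so use the tie-corrected normal approximation (with continuity correction) for the p-value.
Step 5: p-value = 0.038653; compare to alpha = 0.1. reject H0.

U_X = 7.5, p = 0.038653, reject H0 at alpha = 0.1.


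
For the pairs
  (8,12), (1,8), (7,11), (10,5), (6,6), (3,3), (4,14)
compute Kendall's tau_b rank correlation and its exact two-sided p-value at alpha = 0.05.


Step 1: Enumerate the 21 unordered pairs (i,j) with i<j and classify each by sign(x_j-x_i) * sign(y_j-y_i).
  (1,2):dx=-7,dy=-4->C; (1,3):dx=-1,dy=-1->C; (1,4):dx=+2,dy=-7->D; (1,5):dx=-2,dy=-6->C
  (1,6):dx=-5,dy=-9->C; (1,7):dx=-4,dy=+2->D; (2,3):dx=+6,dy=+3->C; (2,4):dx=+9,dy=-3->D
  (2,5):dx=+5,dy=-2->D; (2,6):dx=+2,dy=-5->D; (2,7):dx=+3,dy=+6->C; (3,4):dx=+3,dy=-6->D
  (3,5):dx=-1,dy=-5->C; (3,6):dx=-4,dy=-8->C; (3,7):dx=-3,dy=+3->D; (4,5):dx=-4,dy=+1->D
  (4,6):dx=-7,dy=-2->C; (4,7):dx=-6,dy=+9->D; (5,6):dx=-3,dy=-3->C; (5,7):dx=-2,dy=+8->D
  (6,7):dx=+1,dy=+11->C
Step 2: C = 11, D = 10, total pairs = 21.
Step 3: tau = (C - D)/(n(n-1)/2) = (11 - 10)/21 = 0.047619.
Step 4: Exact two-sided p-value (enumerate n! = 5040 permutations of y under H0): p = 1.000000.
Step 5: alpha = 0.05. fail to reject H0.

tau_b = 0.0476 (C=11, D=10), p = 1.000000, fail to reject H0.


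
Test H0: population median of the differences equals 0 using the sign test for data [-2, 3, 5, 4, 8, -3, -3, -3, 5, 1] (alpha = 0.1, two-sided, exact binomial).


Step 1: Discard zero differences. Original n = 10; n_eff = number of nonzero differences = 10.
Nonzero differences (with sign): -2, +3, +5, +4, +8, -3, -3, -3, +5, +1
Step 2: Count signs: positive = 6, negative = 4.
Step 3: Under H0: P(positive) = 0.5, so the number of positives S ~ Bin(10, 0.5).
Step 4: Two-sided exact p-value = sum of Bin(10,0.5) probabilities at or below the observed probability = 0.753906.
Step 5: alpha = 0.1. fail to reject H0.

n_eff = 10, pos = 6, neg = 4, p = 0.753906, fail to reject H0.


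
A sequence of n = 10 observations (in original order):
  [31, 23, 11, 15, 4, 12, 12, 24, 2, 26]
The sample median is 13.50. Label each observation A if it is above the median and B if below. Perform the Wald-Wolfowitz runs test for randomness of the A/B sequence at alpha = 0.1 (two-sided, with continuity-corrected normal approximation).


Step 1: Compute median = 13.50; label A = above, B = below.
Labels in order: AABABBBABA  (n_A = 5, n_B = 5)
Step 2: Count runs R = 7.
Step 3: Under H0 (random ordering), E[R] = 2*n_A*n_B/(n_A+n_B) + 1 = 2*5*5/10 + 1 = 6.0000.
        Var[R] = 2*n_A*n_B*(2*n_A*n_B - n_A - n_B) / ((n_A+n_B)^2 * (n_A+n_B-1)) = 2000/900 = 2.2222.
        SD[R] = 1.4907.
Step 4: Continuity-corrected z = (R - 0.5 - E[R]) / SD[R] = (7 - 0.5 - 6.0000) / 1.4907 = 0.3354.
Step 5: Two-sided p-value via normal approximation = 2*(1 - Phi(|z|)) = 0.737316.
Step 6: alpha = 0.1. fail to reject H0.

R = 7, z = 0.3354, p = 0.737316, fail to reject H0.


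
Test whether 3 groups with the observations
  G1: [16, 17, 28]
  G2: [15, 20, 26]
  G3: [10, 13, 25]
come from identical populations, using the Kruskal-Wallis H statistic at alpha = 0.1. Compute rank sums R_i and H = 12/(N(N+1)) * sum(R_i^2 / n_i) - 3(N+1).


Step 1: Combine all N = 9 observations and assign midranks.
sorted (value, group, rank): (10,G3,1), (13,G3,2), (15,G2,3), (16,G1,4), (17,G1,5), (20,G2,6), (25,G3,7), (26,G2,8), (28,G1,9)
Step 2: Sum ranks within each group.
R_1 = 18 (n_1 = 3)
R_2 = 17 (n_2 = 3)
R_3 = 10 (n_3 = 3)
Step 3: H = 12/(N(N+1)) * sum(R_i^2/n_i) - 3(N+1)
     = 12/(9*10) * (18^2/3 + 17^2/3 + 10^2/3) - 3*10
     = 0.133333 * 237.667 - 30
     = 1.688889.
Step 4: No ties, so H is used without correction.
Step 5: Under H0, H ~ chi^2(2); p-value = 0.429796.
Step 6: alpha = 0.1. fail to reject H0.

H = 1.6889, df = 2, p = 0.429796, fail to reject H0.


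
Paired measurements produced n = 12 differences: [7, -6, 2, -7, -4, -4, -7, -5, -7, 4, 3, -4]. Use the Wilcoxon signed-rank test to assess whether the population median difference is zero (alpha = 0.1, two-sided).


Step 1: Drop any zero differences (none here) and take |d_i|.
|d| = [7, 6, 2, 7, 4, 4, 7, 5, 7, 4, 3, 4]
Step 2: Midrank |d_i| (ties get averaged ranks).
ranks: |7|->10.5, |6|->8, |2|->1, |7|->10.5, |4|->4.5, |4|->4.5, |7|->10.5, |5|->7, |7|->10.5, |4|->4.5, |3|->2, |4|->4.5
Step 3: Attach original signs; sum ranks with positive sign and with negative sign.
W+ = 10.5 + 1 + 4.5 + 2 = 18
W- = 8 + 10.5 + 4.5 + 4.5 + 10.5 + 7 + 10.5 + 4.5 = 60
(Check: W+ + W- = 78 should equal n(n+1)/2 = 78.)
Step 4: Test statistic W = min(W+, W-) = 18.
Step 5: Ties in |d|, so use the tie-corrected normal approximation.
        E[W] = n(n+1)/4 = 12*13/4 = 39.
        Tie groups: |d|=4 (t=4), |d|=7 (t=4); sum(t^3 - t) = 120.
        Var[W] = n(n+1)(2n+1)/24 - sum(t^3-t)/48 = 3900/24 - 120/48 = 160.
        z = (W - E[W]) / sqrt(Var[W]) = (18 - 39) / 12.6491 = -1.6602.
        Two-sided p = 2*Phi(z) = 0.096875.
Step 6: alpha = 0.1. reject H0.

W+ = 18, W- = 60, W = min = 18, p = 0.096875, reject H0.


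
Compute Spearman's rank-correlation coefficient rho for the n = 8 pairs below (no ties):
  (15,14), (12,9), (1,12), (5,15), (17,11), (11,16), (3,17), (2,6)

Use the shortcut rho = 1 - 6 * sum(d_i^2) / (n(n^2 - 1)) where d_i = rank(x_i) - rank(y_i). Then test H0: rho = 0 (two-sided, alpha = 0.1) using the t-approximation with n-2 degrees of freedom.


Step 1: Rank x and y separately (midranks; no ties here).
rank(x): 15->7, 12->6, 1->1, 5->4, 17->8, 11->5, 3->3, 2->2
rank(y): 14->5, 9->2, 12->4, 15->6, 11->3, 16->7, 17->8, 6->1
Step 2: d_i = R_x(i) - R_y(i); compute d_i^2.
  (7-5)^2=4, (6-2)^2=16, (1-4)^2=9, (4-6)^2=4, (8-3)^2=25, (5-7)^2=4, (3-8)^2=25, (2-1)^2=1
sum(d^2) = 88.
Step 3: rho = 1 - 6*88 / (8*(8^2 - 1)) = 1 - 528/504 = -0.047619.
Step 4: Under H0, t = rho * sqrt((n-2)/(1-rho^2)) = -0.1168 ~ t(6).
Step 5: Two-sided p-value from the t-distribution with 6 df = 0.910849.
Step 6: alpha = 0.1. fail to reject H0.

rho = -0.0476, p = 0.910849, fail to reject H0 at alpha = 0.1.


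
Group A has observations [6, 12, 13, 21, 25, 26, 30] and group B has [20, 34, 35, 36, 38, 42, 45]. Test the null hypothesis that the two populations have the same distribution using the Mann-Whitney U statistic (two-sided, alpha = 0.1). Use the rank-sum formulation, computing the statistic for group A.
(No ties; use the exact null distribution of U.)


Step 1: Combine and sort all 14 observations; assign midranks.
sorted (value, group): (6,X), (12,X), (13,X), (20,Y), (21,X), (25,X), (26,X), (30,X), (34,Y), (35,Y), (36,Y), (38,Y), (42,Y), (45,Y)
ranks: 6->1, 12->2, 13->3, 20->4, 21->5, 25->6, 26->7, 30->8, 34->9, 35->10, 36->11, 38->12, 42->13, 45->14
Step 2: Rank sum for X: R1 = 1 + 2 + 3 + 5 + 6 + 7 + 8 = 32.
Step 3: U_X = R1 - n1(n1+1)/2 = 32 - 7*8/2 = 32 - 28 = 4.
       U_Y = n1*n2 - U_X = 49 - 4 = 45.
Step 4: No ties, so the exact null distribution of U (based on enumerating the C(14,7) = 3432 equally likely rank assignments) gives the two-sided p-value.
Step 5: p-value = 0.006993; compare to alpha = 0.1. reject H0.

U_X = 4, p = 0.006993, reject H0 at alpha = 0.1.


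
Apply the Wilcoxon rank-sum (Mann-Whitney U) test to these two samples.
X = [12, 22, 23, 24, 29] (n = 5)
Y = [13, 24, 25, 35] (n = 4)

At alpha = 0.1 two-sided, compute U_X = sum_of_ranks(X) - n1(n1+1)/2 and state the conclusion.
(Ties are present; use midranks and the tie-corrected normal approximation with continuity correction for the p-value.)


Step 1: Combine and sort all 9 observations; assign midranks.
sorted (value, group): (12,X), (13,Y), (22,X), (23,X), (24,X), (24,Y), (25,Y), (29,X), (35,Y)
ranks: 12->1, 13->2, 22->3, 23->4, 24->5.5, 24->5.5, 25->7, 29->8, 35->9
Step 2: Rank sum for X: R1 = 1 + 3 + 4 + 5.5 + 8 = 21.5.
Step 3: U_X = R1 - n1(n1+1)/2 = 21.5 - 5*6/2 = 21.5 - 15 = 6.5.
       U_Y = n1*n2 - U_X = 20 - 6.5 = 13.5.
Step 4: Ties are present, so use the tie-corrected normal approximation (with continuity correction) for the p-value.
Step 5: p-value = 0.460558; compare to alpha = 0.1. fail to reject H0.

U_X = 6.5, p = 0.460558, fail to reject H0 at alpha = 0.1.


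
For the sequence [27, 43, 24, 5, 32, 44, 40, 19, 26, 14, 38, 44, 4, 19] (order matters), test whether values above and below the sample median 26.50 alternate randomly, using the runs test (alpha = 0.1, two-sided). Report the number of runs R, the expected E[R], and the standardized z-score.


Step 1: Compute median = 26.50; label A = above, B = below.
Labels in order: AABBAAABBBAABB  (n_A = 7, n_B = 7)
Step 2: Count runs R = 6.
Step 3: Under H0 (random ordering), E[R] = 2*n_A*n_B/(n_A+n_B) + 1 = 2*7*7/14 + 1 = 8.0000.
        Var[R] = 2*n_A*n_B*(2*n_A*n_B - n_A - n_B) / ((n_A+n_B)^2 * (n_A+n_B-1)) = 8232/2548 = 3.2308.
        SD[R] = 1.7974.
Step 4: Continuity-corrected z = (R + 0.5 - E[R]) / SD[R] = (6 + 0.5 - 8.0000) / 1.7974 = -0.8345.
Step 5: Two-sided p-value via normal approximation = 2*(1 - Phi(|z|)) = 0.403986.
Step 6: alpha = 0.1. fail to reject H0.

R = 6, z = -0.8345, p = 0.403986, fail to reject H0.


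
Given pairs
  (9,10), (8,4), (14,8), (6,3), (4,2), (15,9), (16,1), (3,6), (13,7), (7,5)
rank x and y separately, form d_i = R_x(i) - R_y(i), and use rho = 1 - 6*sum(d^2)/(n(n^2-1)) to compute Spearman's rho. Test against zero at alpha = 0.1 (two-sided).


Step 1: Rank x and y separately (midranks; no ties here).
rank(x): 9->6, 8->5, 14->8, 6->3, 4->2, 15->9, 16->10, 3->1, 13->7, 7->4
rank(y): 10->10, 4->4, 8->8, 3->3, 2->2, 9->9, 1->1, 6->6, 7->7, 5->5
Step 2: d_i = R_x(i) - R_y(i); compute d_i^2.
  (6-10)^2=16, (5-4)^2=1, (8-8)^2=0, (3-3)^2=0, (2-2)^2=0, (9-9)^2=0, (10-1)^2=81, (1-6)^2=25, (7-7)^2=0, (4-5)^2=1
sum(d^2) = 124.
Step 3: rho = 1 - 6*124 / (10*(10^2 - 1)) = 1 - 744/990 = 0.248485.
Step 4: Under H0, t = rho * sqrt((n-2)/(1-rho^2)) = 0.7256 ~ t(8).
Step 5: Two-sided p-value from the t-distribution with 8 df = 0.488776.
Step 6: alpha = 0.1. fail to reject H0.

rho = 0.2485, p = 0.488776, fail to reject H0 at alpha = 0.1.


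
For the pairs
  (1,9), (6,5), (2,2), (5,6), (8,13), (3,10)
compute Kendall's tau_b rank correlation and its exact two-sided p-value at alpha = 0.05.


Step 1: Enumerate the 15 unordered pairs (i,j) with i<j and classify each by sign(x_j-x_i) * sign(y_j-y_i).
  (1,2):dx=+5,dy=-4->D; (1,3):dx=+1,dy=-7->D; (1,4):dx=+4,dy=-3->D; (1,5):dx=+7,dy=+4->C
  (1,6):dx=+2,dy=+1->C; (2,3):dx=-4,dy=-3->C; (2,4):dx=-1,dy=+1->D; (2,5):dx=+2,dy=+8->C
  (2,6):dx=-3,dy=+5->D; (3,4):dx=+3,dy=+4->C; (3,5):dx=+6,dy=+11->C; (3,6):dx=+1,dy=+8->C
  (4,5):dx=+3,dy=+7->C; (4,6):dx=-2,dy=+4->D; (5,6):dx=-5,dy=-3->C
Step 2: C = 9, D = 6, total pairs = 15.
Step 3: tau = (C - D)/(n(n-1)/2) = (9 - 6)/15 = 0.200000.
Step 4: Exact two-sided p-value (enumerate n! = 720 permutations of y under H0): p = 0.719444.
Step 5: alpha = 0.05. fail to reject H0.

tau_b = 0.2000 (C=9, D=6), p = 0.719444, fail to reject H0.


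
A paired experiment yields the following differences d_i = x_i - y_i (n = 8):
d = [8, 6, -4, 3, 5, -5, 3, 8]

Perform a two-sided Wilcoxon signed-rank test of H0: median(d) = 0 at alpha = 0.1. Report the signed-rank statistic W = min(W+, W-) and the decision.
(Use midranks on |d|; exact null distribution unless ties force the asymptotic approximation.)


Step 1: Drop any zero differences (none here) and take |d_i|.
|d| = [8, 6, 4, 3, 5, 5, 3, 8]
Step 2: Midrank |d_i| (ties get averaged ranks).
ranks: |8|->7.5, |6|->6, |4|->3, |3|->1.5, |5|->4.5, |5|->4.5, |3|->1.5, |8|->7.5
Step 3: Attach original signs; sum ranks with positive sign and with negative sign.
W+ = 7.5 + 6 + 1.5 + 4.5 + 1.5 + 7.5 = 28.5
W- = 3 + 4.5 = 7.5
(Check: W+ + W- = 36 should equal n(n+1)/2 = 36.)
Step 4: Test statistic W = min(W+, W-) = 7.5.
Step 5: Ties in |d|, so use the tie-corrected normal approximation.
        E[W] = n(n+1)/4 = 8*9/4 = 18.
        Tie groups: |d|=3 (t=2), |d|=5 (t=2), |d|=8 (t=2); sum(t^3 - t) = 18.
        Var[W] = n(n+1)(2n+1)/24 - sum(t^3-t)/48 = 1224/24 - 18/48 = 50.625.
        z = (W - E[W]) / sqrt(Var[W]) = (7.5 - 18) / 7.1151 = -1.4757.
        Two-sided p = 2*Phi(z) = 0.140017.
Step 6: alpha = 0.1. fail to reject H0.

W+ = 28.5, W- = 7.5, W = min = 7.5, p = 0.140017, fail to reject H0.


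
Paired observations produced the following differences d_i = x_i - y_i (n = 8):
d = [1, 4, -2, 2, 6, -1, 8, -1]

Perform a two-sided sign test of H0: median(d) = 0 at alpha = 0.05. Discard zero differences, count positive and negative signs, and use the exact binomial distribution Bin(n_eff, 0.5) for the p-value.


Step 1: Discard zero differences. Original n = 8; n_eff = number of nonzero differences = 8.
Nonzero differences (with sign): +1, +4, -2, +2, +6, -1, +8, -1
Step 2: Count signs: positive = 5, negative = 3.
Step 3: Under H0: P(positive) = 0.5, so the number of positives S ~ Bin(8, 0.5).
Step 4: Two-sided exact p-value = sum of Bin(8,0.5) probabilities at or below the observed probability = 0.726562.
Step 5: alpha = 0.05. fail to reject H0.

n_eff = 8, pos = 5, neg = 3, p = 0.726562, fail to reject H0.


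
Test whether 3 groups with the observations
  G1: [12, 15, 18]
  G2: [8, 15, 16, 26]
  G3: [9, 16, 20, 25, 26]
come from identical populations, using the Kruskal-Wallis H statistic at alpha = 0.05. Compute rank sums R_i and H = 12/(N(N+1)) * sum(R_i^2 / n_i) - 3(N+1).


Step 1: Combine all N = 12 observations and assign midranks.
sorted (value, group, rank): (8,G2,1), (9,G3,2), (12,G1,3), (15,G1,4.5), (15,G2,4.5), (16,G2,6.5), (16,G3,6.5), (18,G1,8), (20,G3,9), (25,G3,10), (26,G2,11.5), (26,G3,11.5)
Step 2: Sum ranks within each group.
R_1 = 15.5 (n_1 = 3)
R_2 = 23.5 (n_2 = 4)
R_3 = 39 (n_3 = 5)
Step 3: H = 12/(N(N+1)) * sum(R_i^2/n_i) - 3(N+1)
     = 12/(12*13) * (15.5^2/3 + 23.5^2/4 + 39^2/5) - 3*13
     = 0.076923 * 522.346 - 39
     = 1.180449.
Step 4: Ties present; correction factor C = 1 - 18/(12^3 - 12) = 0.989510. Corrected H = 1.180449 / 0.989510 = 1.192962.
Step 5: Under H0, H ~ chi^2(2); p-value = 0.550746.
Step 6: alpha = 0.05. fail to reject H0.

H = 1.1930, df = 2, p = 0.550746, fail to reject H0.


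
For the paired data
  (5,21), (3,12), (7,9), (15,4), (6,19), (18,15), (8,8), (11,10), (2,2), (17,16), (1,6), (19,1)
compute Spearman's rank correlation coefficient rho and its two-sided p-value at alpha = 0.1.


Step 1: Rank x and y separately (midranks; no ties here).
rank(x): 5->4, 3->3, 7->6, 15->9, 6->5, 18->11, 8->7, 11->8, 2->2, 17->10, 1->1, 19->12
rank(y): 21->12, 12->8, 9->6, 4->3, 19->11, 15->9, 8->5, 10->7, 2->2, 16->10, 6->4, 1->1
Step 2: d_i = R_x(i) - R_y(i); compute d_i^2.
  (4-12)^2=64, (3-8)^2=25, (6-6)^2=0, (9-3)^2=36, (5-11)^2=36, (11-9)^2=4, (7-5)^2=4, (8-7)^2=1, (2-2)^2=0, (10-10)^2=0, (1-4)^2=9, (12-1)^2=121
sum(d^2) = 300.
Step 3: rho = 1 - 6*300 / (12*(12^2 - 1)) = 1 - 1800/1716 = -0.048951.
Step 4: Under H0, t = rho * sqrt((n-2)/(1-rho^2)) = -0.1550 ~ t(10).
Step 5: Two-sided p-value from the t-distribution with 10 df = 0.879919.
Step 6: alpha = 0.1. fail to reject H0.

rho = -0.0490, p = 0.879919, fail to reject H0 at alpha = 0.1.


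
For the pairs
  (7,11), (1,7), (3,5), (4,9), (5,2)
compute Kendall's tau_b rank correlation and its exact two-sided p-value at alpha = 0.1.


Step 1: Enumerate the 10 unordered pairs (i,j) with i<j and classify each by sign(x_j-x_i) * sign(y_j-y_i).
  (1,2):dx=-6,dy=-4->C; (1,3):dx=-4,dy=-6->C; (1,4):dx=-3,dy=-2->C; (1,5):dx=-2,dy=-9->C
  (2,3):dx=+2,dy=-2->D; (2,4):dx=+3,dy=+2->C; (2,5):dx=+4,dy=-5->D; (3,4):dx=+1,dy=+4->C
  (3,5):dx=+2,dy=-3->D; (4,5):dx=+1,dy=-7->D
Step 2: C = 6, D = 4, total pairs = 10.
Step 3: tau = (C - D)/(n(n-1)/2) = (6 - 4)/10 = 0.200000.
Step 4: Exact two-sided p-value (enumerate n! = 120 permutations of y under H0): p = 0.816667.
Step 5: alpha = 0.1. fail to reject H0.

tau_b = 0.2000 (C=6, D=4), p = 0.816667, fail to reject H0.


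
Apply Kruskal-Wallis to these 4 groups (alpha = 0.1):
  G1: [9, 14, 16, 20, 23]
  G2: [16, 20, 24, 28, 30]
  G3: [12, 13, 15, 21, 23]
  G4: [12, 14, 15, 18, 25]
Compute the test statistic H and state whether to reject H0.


Step 1: Combine all N = 20 observations and assign midranks.
sorted (value, group, rank): (9,G1,1), (12,G3,2.5), (12,G4,2.5), (13,G3,4), (14,G1,5.5), (14,G4,5.5), (15,G3,7.5), (15,G4,7.5), (16,G1,9.5), (16,G2,9.5), (18,G4,11), (20,G1,12.5), (20,G2,12.5), (21,G3,14), (23,G1,15.5), (23,G3,15.5), (24,G2,17), (25,G4,18), (28,G2,19), (30,G2,20)
Step 2: Sum ranks within each group.
R_1 = 44 (n_1 = 5)
R_2 = 78 (n_2 = 5)
R_3 = 43.5 (n_3 = 5)
R_4 = 44.5 (n_4 = 5)
Step 3: H = 12/(N(N+1)) * sum(R_i^2/n_i) - 3(N+1)
     = 12/(20*21) * (44^2/5 + 78^2/5 + 43.5^2/5 + 44.5^2/5) - 3*21
     = 0.028571 * 2378.5 - 63
     = 4.957143.
Step 4: Ties present; correction factor C = 1 - 36/(20^3 - 20) = 0.995489. Corrected H = 4.957143 / 0.995489 = 4.979607.
Step 5: Under H0, H ~ chi^2(3); p-value = 0.173297.
Step 6: alpha = 0.1. fail to reject H0.

H = 4.9796, df = 3, p = 0.173297, fail to reject H0.


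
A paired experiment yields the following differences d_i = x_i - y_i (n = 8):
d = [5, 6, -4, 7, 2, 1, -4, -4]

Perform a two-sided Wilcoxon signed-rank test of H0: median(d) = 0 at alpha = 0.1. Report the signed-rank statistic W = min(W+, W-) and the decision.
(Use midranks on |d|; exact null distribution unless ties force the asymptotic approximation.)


Step 1: Drop any zero differences (none here) and take |d_i|.
|d| = [5, 6, 4, 7, 2, 1, 4, 4]
Step 2: Midrank |d_i| (ties get averaged ranks).
ranks: |5|->6, |6|->7, |4|->4, |7|->8, |2|->2, |1|->1, |4|->4, |4|->4
Step 3: Attach original signs; sum ranks with positive sign and with negative sign.
W+ = 6 + 7 + 8 + 2 + 1 = 24
W- = 4 + 4 + 4 = 12
(Check: W+ + W- = 36 should equal n(n+1)/2 = 36.)
Step 4: Test statistic W = min(W+, W-) = 12.
Step 5: Ties in |d|, so use the tie-corrected normal approximation.
        E[W] = n(n+1)/4 = 8*9/4 = 18.
        Tie groups: |d|=4 (t=3); sum(t^3 - t) = 24.
        Var[W] = n(n+1)(2n+1)/24 - sum(t^3-t)/48 = 1224/24 - 24/48 = 50.5.
        z = (W - E[W]) / sqrt(Var[W]) = (12 - 18) / 7.1063 = -0.8443.
        Two-sided p = 2*Phi(z) = 0.398492.
Step 6: alpha = 0.1. fail to reject H0.

W+ = 24, W- = 12, W = min = 12, p = 0.398492, fail to reject H0.


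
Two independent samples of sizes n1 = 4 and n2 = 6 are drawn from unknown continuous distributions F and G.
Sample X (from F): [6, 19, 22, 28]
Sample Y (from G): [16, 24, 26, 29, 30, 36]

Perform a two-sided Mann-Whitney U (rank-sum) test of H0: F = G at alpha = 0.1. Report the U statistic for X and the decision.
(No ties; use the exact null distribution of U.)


Step 1: Combine and sort all 10 observations; assign midranks.
sorted (value, group): (6,X), (16,Y), (19,X), (22,X), (24,Y), (26,Y), (28,X), (29,Y), (30,Y), (36,Y)
ranks: 6->1, 16->2, 19->3, 22->4, 24->5, 26->6, 28->7, 29->8, 30->9, 36->10
Step 2: Rank sum for X: R1 = 1 + 3 + 4 + 7 = 15.
Step 3: U_X = R1 - n1(n1+1)/2 = 15 - 4*5/2 = 15 - 10 = 5.
       U_Y = n1*n2 - U_X = 24 - 5 = 19.
Step 4: No ties, so the exact null distribution of U (based on enumerating the C(10,4) = 210 equally likely rank assignments) gives the two-sided p-value.
Step 5: p-value = 0.171429; compare to alpha = 0.1. fail to reject H0.

U_X = 5, p = 0.171429, fail to reject H0 at alpha = 0.1.


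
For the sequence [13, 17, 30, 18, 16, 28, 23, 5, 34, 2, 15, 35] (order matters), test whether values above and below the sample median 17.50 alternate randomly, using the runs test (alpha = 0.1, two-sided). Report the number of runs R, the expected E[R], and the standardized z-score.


Step 1: Compute median = 17.50; label A = above, B = below.
Labels in order: BBAABAABABBA  (n_A = 6, n_B = 6)
Step 2: Count runs R = 8.
Step 3: Under H0 (random ordering), E[R] = 2*n_A*n_B/(n_A+n_B) + 1 = 2*6*6/12 + 1 = 7.0000.
        Var[R] = 2*n_A*n_B*(2*n_A*n_B - n_A - n_B) / ((n_A+n_B)^2 * (n_A+n_B-1)) = 4320/1584 = 2.7273.
        SD[R] = 1.6514.
Step 4: Continuity-corrected z = (R - 0.5 - E[R]) / SD[R] = (8 - 0.5 - 7.0000) / 1.6514 = 0.3028.
Step 5: Two-sided p-value via normal approximation = 2*(1 - Phi(|z|)) = 0.762069.
Step 6: alpha = 0.1. fail to reject H0.

R = 8, z = 0.3028, p = 0.762069, fail to reject H0.


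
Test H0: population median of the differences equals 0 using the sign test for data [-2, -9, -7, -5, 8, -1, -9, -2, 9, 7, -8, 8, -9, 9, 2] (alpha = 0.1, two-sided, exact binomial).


Step 1: Discard zero differences. Original n = 15; n_eff = number of nonzero differences = 15.
Nonzero differences (with sign): -2, -9, -7, -5, +8, -1, -9, -2, +9, +7, -8, +8, -9, +9, +2
Step 2: Count signs: positive = 6, negative = 9.
Step 3: Under H0: P(positive) = 0.5, so the number of positives S ~ Bin(15, 0.5).
Step 4: Two-sided exact p-value = sum of Bin(15,0.5) probabilities at or below the observed probability = 0.607239.
Step 5: alpha = 0.1. fail to reject H0.

n_eff = 15, pos = 6, neg = 9, p = 0.607239, fail to reject H0.


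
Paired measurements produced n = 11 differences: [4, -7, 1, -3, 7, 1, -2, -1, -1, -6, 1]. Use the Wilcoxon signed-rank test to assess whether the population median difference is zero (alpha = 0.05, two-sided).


Step 1: Drop any zero differences (none here) and take |d_i|.
|d| = [4, 7, 1, 3, 7, 1, 2, 1, 1, 6, 1]
Step 2: Midrank |d_i| (ties get averaged ranks).
ranks: |4|->8, |7|->10.5, |1|->3, |3|->7, |7|->10.5, |1|->3, |2|->6, |1|->3, |1|->3, |6|->9, |1|->3
Step 3: Attach original signs; sum ranks with positive sign and with negative sign.
W+ = 8 + 3 + 10.5 + 3 + 3 = 27.5
W- = 10.5 + 7 + 6 + 3 + 3 + 9 = 38.5
(Check: W+ + W- = 66 should equal n(n+1)/2 = 66.)
Step 4: Test statistic W = min(W+, W-) = 27.5.
Step 5: Ties in |d|, so use the tie-corrected normal approximation.
        E[W] = n(n+1)/4 = 11*12/4 = 33.
        Tie groups: |d|=1 (t=5), |d|=7 (t=2); sum(t^3 - t) = 126.
        Var[W] = n(n+1)(2n+1)/24 - sum(t^3-t)/48 = 3036/24 - 126/48 = 123.875.
        z = (W - E[W]) / sqrt(Var[W]) = (27.5 - 33) / 11.1299 = -0.4942.
        Two-sided p = 2*Phi(z) = 0.621191.
Step 6: alpha = 0.05. fail to reject H0.

W+ = 27.5, W- = 38.5, W = min = 27.5, p = 0.621191, fail to reject H0.


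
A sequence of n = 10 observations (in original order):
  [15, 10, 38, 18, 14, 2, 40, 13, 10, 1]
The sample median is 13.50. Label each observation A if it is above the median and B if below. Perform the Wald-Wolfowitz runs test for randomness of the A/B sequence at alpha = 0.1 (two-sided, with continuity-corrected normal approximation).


Step 1: Compute median = 13.50; label A = above, B = below.
Labels in order: ABAAABABBB  (n_A = 5, n_B = 5)
Step 2: Count runs R = 6.
Step 3: Under H0 (random ordering), E[R] = 2*n_A*n_B/(n_A+n_B) + 1 = 2*5*5/10 + 1 = 6.0000.
        Var[R] = 2*n_A*n_B*(2*n_A*n_B - n_A - n_B) / ((n_A+n_B)^2 * (n_A+n_B-1)) = 2000/900 = 2.2222.
        SD[R] = 1.4907.
Step 4: R = E[R], so z = 0 with no continuity correction.
Step 5: Two-sided p-value via normal approximation = 2*(1 - Phi(|z|)) = 1.000000.
Step 6: alpha = 0.1. fail to reject H0.

R = 6, z = 0.0000, p = 1.000000, fail to reject H0.


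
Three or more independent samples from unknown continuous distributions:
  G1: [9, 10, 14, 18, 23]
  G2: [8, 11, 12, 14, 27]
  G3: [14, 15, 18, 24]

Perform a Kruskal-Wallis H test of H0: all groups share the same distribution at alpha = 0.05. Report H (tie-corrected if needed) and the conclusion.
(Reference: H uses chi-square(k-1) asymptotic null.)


Step 1: Combine all N = 14 observations and assign midranks.
sorted (value, group, rank): (8,G2,1), (9,G1,2), (10,G1,3), (11,G2,4), (12,G2,5), (14,G1,7), (14,G2,7), (14,G3,7), (15,G3,9), (18,G1,10.5), (18,G3,10.5), (23,G1,12), (24,G3,13), (27,G2,14)
Step 2: Sum ranks within each group.
R_1 = 34.5 (n_1 = 5)
R_2 = 31 (n_2 = 5)
R_3 = 39.5 (n_3 = 4)
Step 3: H = 12/(N(N+1)) * sum(R_i^2/n_i) - 3(N+1)
     = 12/(14*15) * (34.5^2/5 + 31^2/5 + 39.5^2/4) - 3*15
     = 0.057143 * 820.312 - 45
     = 1.875000.
Step 4: Ties present; correction factor C = 1 - 30/(14^3 - 14) = 0.989011. Corrected H = 1.875000 / 0.989011 = 1.895833.
Step 5: Under H0, H ~ chi^2(2); p-value = 0.387548.
Step 6: alpha = 0.05. fail to reject H0.

H = 1.8958, df = 2, p = 0.387548, fail to reject H0.


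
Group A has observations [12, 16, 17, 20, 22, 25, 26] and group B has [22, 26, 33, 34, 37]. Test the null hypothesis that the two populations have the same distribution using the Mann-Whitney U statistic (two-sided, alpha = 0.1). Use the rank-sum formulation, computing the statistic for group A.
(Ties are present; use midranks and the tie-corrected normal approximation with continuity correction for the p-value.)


Step 1: Combine and sort all 12 observations; assign midranks.
sorted (value, group): (12,X), (16,X), (17,X), (20,X), (22,X), (22,Y), (25,X), (26,X), (26,Y), (33,Y), (34,Y), (37,Y)
ranks: 12->1, 16->2, 17->3, 20->4, 22->5.5, 22->5.5, 25->7, 26->8.5, 26->8.5, 33->10, 34->11, 37->12
Step 2: Rank sum for X: R1 = 1 + 2 + 3 + 4 + 5.5 + 7 + 8.5 = 31.
Step 3: U_X = R1 - n1(n1+1)/2 = 31 - 7*8/2 = 31 - 28 = 3.
       U_Y = n1*n2 - U_X = 35 - 3 = 32.
Step 4: Ties are present, so use the tie-corrected normal approximation (with continuity correction) for the p-value.
Step 5: p-value = 0.022514; compare to alpha = 0.1. reject H0.

U_X = 3, p = 0.022514, reject H0 at alpha = 0.1.


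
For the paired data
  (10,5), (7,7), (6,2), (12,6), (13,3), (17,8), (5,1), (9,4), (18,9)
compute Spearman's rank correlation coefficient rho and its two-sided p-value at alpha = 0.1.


Step 1: Rank x and y separately (midranks; no ties here).
rank(x): 10->5, 7->3, 6->2, 12->6, 13->7, 17->8, 5->1, 9->4, 18->9
rank(y): 5->5, 7->7, 2->2, 6->6, 3->3, 8->8, 1->1, 4->4, 9->9
Step 2: d_i = R_x(i) - R_y(i); compute d_i^2.
  (5-5)^2=0, (3-7)^2=16, (2-2)^2=0, (6-6)^2=0, (7-3)^2=16, (8-8)^2=0, (1-1)^2=0, (4-4)^2=0, (9-9)^2=0
sum(d^2) = 32.
Step 3: rho = 1 - 6*32 / (9*(9^2 - 1)) = 1 - 192/720 = 0.733333.
Step 4: Under H0, t = rho * sqrt((n-2)/(1-rho^2)) = 2.8538 ~ t(7).
Step 5: Two-sided p-value from the t-distribution with 7 df = 0.024554.
Step 6: alpha = 0.1. reject H0.

rho = 0.7333, p = 0.024554, reject H0 at alpha = 0.1.
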